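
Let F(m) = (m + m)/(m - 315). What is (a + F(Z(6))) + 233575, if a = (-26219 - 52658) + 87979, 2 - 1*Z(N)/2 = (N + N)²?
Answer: 145364091/599 ≈ 2.4268e+5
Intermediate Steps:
Z(N) = 4 - 8*N² (Z(N) = 4 - 2*(N + N)² = 4 - 2*4*N² = 4 - 8*N²)
F(m) = 2*m/(-315 + m) (F(m) = (2*m)/(-315 + m) = 2*m/(-315 + m))
a = 9102 (a = -78877 + 87979 = 9102)
(a + F(Z(6))) + 233575 = (9102 + 2*(4 - 8*6²)/(-315 + (4 - 8*6²))) + 233575 = (9102 + 2*(4 - 8*36)/(-315 + (4 - 8*36))) + 233575 = (9102 + 2*(4 - 288)/(-315 + (4 - 288))) + 233575 = (9102 + 2*(-284)/(-315 - 284)) + 233575 = (9102 + 2*(-284)/(-599)) + 233575 = (9102 + 2*(-284)*(-1/599)) + 233575 = (9102 + 568/599) + 233575 = 5452666/599 + 233575 = 145364091/599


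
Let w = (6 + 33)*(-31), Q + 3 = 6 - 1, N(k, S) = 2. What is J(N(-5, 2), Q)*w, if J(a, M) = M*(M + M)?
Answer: -9672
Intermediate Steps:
Q = 2 (Q = -3 + (6 - 1) = -3 + 5 = 2)
w = -1209 (w = 39*(-31) = -1209)
J(a, M) = 2*M² (J(a, M) = M*(2*M) = 2*M²)
J(N(-5, 2), Q)*w = (2*2²)*(-1209) = (2*4)*(-1209) = 8*(-1209) = -9672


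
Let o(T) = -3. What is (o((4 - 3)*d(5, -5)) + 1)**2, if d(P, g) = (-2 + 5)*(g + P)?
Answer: 4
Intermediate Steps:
d(P, g) = 3*P + 3*g (d(P, g) = 3*(P + g) = 3*P + 3*g)
(o((4 - 3)*d(5, -5)) + 1)**2 = (-3 + 1)**2 = (-2)**2 = 4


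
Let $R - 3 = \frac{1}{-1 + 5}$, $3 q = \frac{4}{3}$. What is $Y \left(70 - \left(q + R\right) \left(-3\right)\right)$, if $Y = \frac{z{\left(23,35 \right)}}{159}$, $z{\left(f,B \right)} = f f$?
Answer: $\frac{514717}{1908} \approx 269.77$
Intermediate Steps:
$q = \frac{4}{9}$ ($q = \frac{4 \cdot \frac{1}{3}}{3} = \frac{1}{3} \cdot \frac{4}{3} = \frac{4}{9} \approx 0.44444$)
$R = \frac{13}{4}$ ($R = 3 + \frac{1}{-1 + 5} = 3 + \frac{1}{4} = \frac{13}{4} \approx 3.25$)
$z{\left(f,B \right)} = f^{2}$
$Y = \frac{529}{159}$ ($Y = \frac{23^{2}}{159} = 529 \cdot \frac{1}{159} = \frac{529}{159} \approx 3.327$)
$Y \left(70 - \left(q + R\right) \left(-3\right)\right) = \frac{529 \left(70 - \left(\frac{4}{9} + \frac{13}{4}\right) \left(-3\right)\right)}{159} = \frac{529 \left(70 - \frac{133}{36} \left(-3\right)\right)}{159} = \frac{529 \left(70 - - \frac{133}{12}\right)}{159} = \frac{529 \left(70 + \frac{133}{12}\right)}{159} = \frac{529}{159} \cdot \frac{973}{12} = \frac{514717}{1908}$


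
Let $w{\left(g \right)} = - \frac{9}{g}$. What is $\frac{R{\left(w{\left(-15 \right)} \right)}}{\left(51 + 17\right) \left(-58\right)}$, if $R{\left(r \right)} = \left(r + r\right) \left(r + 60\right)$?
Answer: $- \frac{909}{49300} \approx -0.018438$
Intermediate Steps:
$R{\left(r \right)} = 2 r \left(60 + r\right)$
$\frac{R{\left(w{\left(-15 \right)} \right)}}{\left(51 + 17\right) \left(-58\right)} = \frac{2 \left(- \frac{9}{-15}\right) \left(60 - \frac{9}{-15}\right)}{\left(51 + 17\right) \left(-58\right)} = \frac{2 \left(\left(-9\right) \left(- \frac{1}{15}\right)\right) \left(60 - - \frac{3}{5}\right)}{68 \left(-58\right)} = \frac{2 \cdot \frac{3}{5} \left(60 + \frac{3}{5}\right)}{-3944} = 2 \cdot \frac{3}{5} \cdot \frac{303}{5} \left(- \frac{1}{3944}\right) = \frac{1818}{25} \left(- \frac{1}{3944}\right) = - \frac{909}{49300}$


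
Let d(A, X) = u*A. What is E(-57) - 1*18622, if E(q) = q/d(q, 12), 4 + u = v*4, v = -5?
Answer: -446929/24 ≈ -18622.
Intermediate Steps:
u = -24 (u = -4 - 5*4 = -4 - 20 = -24)
d(A, X) = -24*A
E(q) = -1/24 (E(q) = q/((-24*q)) = q*(-1/(24*q)) = -1/24)
E(-57) - 1*18622 = -1/24 - 1*18622 = -1/24 - 18622 = -446929/24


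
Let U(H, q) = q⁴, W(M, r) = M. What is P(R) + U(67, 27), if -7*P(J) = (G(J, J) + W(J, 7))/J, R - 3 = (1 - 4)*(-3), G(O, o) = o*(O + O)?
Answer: 3720062/7 ≈ 5.3144e+5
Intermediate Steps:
G(O, o) = 2*O*o (G(O, o) = o*(2*O) = 2*O*o)
R = 12 (R = 3 + (1 - 4)*(-3) = 3 - 3*(-3) = 3 + 9 = 12)
P(J) = -(J + 2*J²)/(7*J) (P(J) = -(2*J*J + J)/(7*J) = -(2*J² + J)/(7*J) = -(J + 2*J²)/(7*J))
P(R) + U(67, 27) = (-⅐ - 2/7*12) + 27⁴ = (-⅐ - 24/7) + 531441 = -25/7 + 531441 = 3720062/7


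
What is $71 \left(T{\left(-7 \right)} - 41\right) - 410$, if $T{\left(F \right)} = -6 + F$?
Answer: $-4244$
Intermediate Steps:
$71 \left(T{\left(-7 \right)} - 41\right) - 410 = 71 \left(\left(-6 - 7\right) - 41\right) - 410 = 71 \left(-13 - 41\right) - 410 = 71 \left(-54\right) - 410 = -3834 - 410 = -4244$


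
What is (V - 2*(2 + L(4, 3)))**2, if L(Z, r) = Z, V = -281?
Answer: 85849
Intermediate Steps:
(V - 2*(2 + L(4, 3)))**2 = (-281 - 2*(2 + 4))**2 = (-281 - 2*6)**2 = (-281 - 12)**2 = (-293)**2 = 85849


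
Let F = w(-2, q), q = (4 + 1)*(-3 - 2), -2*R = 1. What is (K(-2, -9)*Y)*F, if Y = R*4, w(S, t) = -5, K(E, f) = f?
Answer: -90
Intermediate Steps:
R = -1/2 (R = -1/2*1 = -1/2 ≈ -0.50000)
q = -25 (q = 5*(-5) = -25)
Y = -2 (Y = -1/2*4 = -2)
F = -5
(K(-2, -9)*Y)*F = -9*(-2)*(-5) = 18*(-5) = -90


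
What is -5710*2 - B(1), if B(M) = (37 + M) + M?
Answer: -11459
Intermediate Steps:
B(M) = 37 + 2*M
-5710*2 - B(1) = -5710*2 - (37 + 2*1) = -11420 - (37 + 2) = -11420 - 1*39 = -11420 - 39 = -11459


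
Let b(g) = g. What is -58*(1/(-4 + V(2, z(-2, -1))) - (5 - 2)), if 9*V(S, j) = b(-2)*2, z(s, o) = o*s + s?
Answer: 3741/20 ≈ 187.05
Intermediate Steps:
z(s, o) = s + o*s
V(S, j) = -4/9 (V(S, j) = (-2*2)/9 = (⅑)*(-4) = -4/9)
-58*(1/(-4 + V(2, z(-2, -1))) - (5 - 2)) = -58*(1/(-4 - 4/9) - (5 - 2)) = -58*(1/(-40/9) - 1*3) = -58*(-9/40 - 3) = -58*(-129/40) = 3741/20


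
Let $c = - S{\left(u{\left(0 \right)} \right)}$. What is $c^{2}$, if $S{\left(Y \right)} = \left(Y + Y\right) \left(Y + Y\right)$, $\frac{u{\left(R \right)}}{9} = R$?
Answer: $0$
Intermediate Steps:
$u{\left(R \right)} = 9 R$
$S{\left(Y \right)} = 4 Y^{2}$ ($S{\left(Y \right)} = 2 Y 2 Y = 4 Y^{2}$)
$c = 0$ ($c = - 4 \left(9 \cdot 0\right)^{2} = - 4 \cdot 0^{2} = - 4 \cdot 0 = \left(-1\right) 0 = 0$)
$c^{2} = 0^{2} = 0$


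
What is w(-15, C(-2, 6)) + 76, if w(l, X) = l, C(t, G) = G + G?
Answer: 61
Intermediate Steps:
C(t, G) = 2*G
w(-15, C(-2, 6)) + 76 = -15 + 76 = 61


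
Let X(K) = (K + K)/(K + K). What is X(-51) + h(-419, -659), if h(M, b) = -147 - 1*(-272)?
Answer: 126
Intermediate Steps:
h(M, b) = 125 (h(M, b) = -147 + 272 = 125)
X(K) = 1 (X(K) = (2*K)/((2*K)) = (2*K)*(1/(2*K)) = 1)
X(-51) + h(-419, -659) = 1 + 125 = 126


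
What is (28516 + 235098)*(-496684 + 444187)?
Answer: -13838944158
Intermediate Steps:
(28516 + 235098)*(-496684 + 444187) = 263614*(-52497) = -13838944158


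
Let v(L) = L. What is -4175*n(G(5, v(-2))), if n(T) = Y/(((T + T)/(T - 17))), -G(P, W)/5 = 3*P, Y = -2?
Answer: 15364/3 ≈ 5121.3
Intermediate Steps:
G(P, W) = -15*P
n(T) = -(-17 + T)/T (n(T) = -2*(T - 17)/(T + T) = -2*(-17 + T)/(2*T) = -(-17 + T)/T)
-4175*n(G(5, v(-2))) = -4175*(17 - (-15)*5)/((-15*5)) = -4175*(17 - 1*(-75))/(-75) = -(-167)*(17 + 75)/3 = -(-167)*92/3 = -4175*(-92/75) = 15364/3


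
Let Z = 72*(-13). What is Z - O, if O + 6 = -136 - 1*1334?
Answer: 540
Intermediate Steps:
O = -1476 (O = -6 + (-136 - 1*1334) = -6 + (-136 - 1334) = -6 - 1470 = -1476)
Z = -936
Z - O = -936 - 1*(-1476) = -936 + 1476 = 540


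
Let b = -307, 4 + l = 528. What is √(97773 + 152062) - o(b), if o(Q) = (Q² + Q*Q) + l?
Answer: -189022 + √249835 ≈ -1.8852e+5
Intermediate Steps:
l = 524 (l = -4 + 528 = 524)
o(Q) = 524 + 2*Q² (o(Q) = (Q² + Q*Q) + 524 = (Q² + Q²) + 524 = 2*Q² + 524 = 524 + 2*Q²)
√(97773 + 152062) - o(b) = √(97773 + 152062) - (524 + 2*(-307)²) = √249835 - (524 + 2*94249) = √249835 - (524 + 188498) = √249835 - 1*189022 = √249835 - 189022 = -189022 + √249835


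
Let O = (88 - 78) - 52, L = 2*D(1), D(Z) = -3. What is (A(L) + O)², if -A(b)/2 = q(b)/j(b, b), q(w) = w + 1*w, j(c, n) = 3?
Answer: 1156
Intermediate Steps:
L = -6 (L = 2*(-3) = -6)
q(w) = 2*w (q(w) = w + w = 2*w)
O = -42 (O = 10 - 52 = -42)
A(b) = -4*b/3 (A(b) = -2*2*b/3 = -4*b/3)
(A(L) + O)² = (-4/3*(-6) - 42)² = (8 - 42)² = (-34)² = 1156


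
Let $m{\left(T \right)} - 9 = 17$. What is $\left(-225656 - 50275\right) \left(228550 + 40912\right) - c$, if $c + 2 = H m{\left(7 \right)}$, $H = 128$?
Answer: $-74352922448$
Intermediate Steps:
$m{\left(T \right)} = 26$ ($m{\left(T \right)} = 9 + 17 = 26$)
$c = 3326$ ($c = -2 + 128 \cdot 26 = -2 + 3328 = 3326$)
$\left(-225656 - 50275\right) \left(228550 + 40912\right) - c = \left(-225656 - 50275\right) \left(228550 + 40912\right) - 3326 = \left(-275931\right) 269462 - 3326 = -74352919122 - 3326 = -74352922448$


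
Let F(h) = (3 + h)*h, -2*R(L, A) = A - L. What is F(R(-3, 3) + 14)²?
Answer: 23716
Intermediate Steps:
R(L, A) = L/2 - A/2 (R(L, A) = -(A - L)/2 = L/2 - A/2)
F(h) = h*(3 + h)
F(R(-3, 3) + 14)² = ((((½)*(-3) - ½*3) + 14)*(3 + (((½)*(-3) - ½*3) + 14)))² = (((-3/2 - 3/2) + 14)*(3 + ((-3/2 - 3/2) + 14)))² = ((-3 + 14)*(3 + (-3 + 14)))² = (11*(3 + 11))² = (11*14)² = 154² = 23716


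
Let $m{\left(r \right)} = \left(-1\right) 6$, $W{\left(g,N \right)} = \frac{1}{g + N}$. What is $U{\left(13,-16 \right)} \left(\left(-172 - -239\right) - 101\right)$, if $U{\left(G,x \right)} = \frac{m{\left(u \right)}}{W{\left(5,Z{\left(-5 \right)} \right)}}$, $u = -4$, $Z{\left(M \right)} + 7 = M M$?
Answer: $4692$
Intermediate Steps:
$Z{\left(M \right)} = -7 + M^{2}$ ($Z{\left(M \right)} = -7 + M M = -7 + M^{2}$)
$W{\left(g,N \right)} = \frac{1}{N + g}$
$m{\left(r \right)} = -6$
$U{\left(G,x \right)} = -138$ ($U{\left(G,x \right)} = - \frac{6}{\frac{1}{\left(-7 + \left(-5\right)^{2}\right) + 5}} = - \frac{6}{\frac{1}{\left(-7 + 25\right) + 5}} = - \frac{6}{\frac{1}{18 + 5}} = - \frac{6}{\frac{1}{23}} = - 6 \frac{1}{\frac{1}{23}} = \left(-6\right) 23 = -138$)
$U{\left(13,-16 \right)} \left(\left(-172 - -239\right) - 101\right) = - 138 \left(\left(-172 - -239\right) - 101\right) = - 138 \left(\left(-172 + 239\right) - 101\right) = - 138 \left(67 - 101\right) = \left(-138\right) \left(-34\right) = 4692$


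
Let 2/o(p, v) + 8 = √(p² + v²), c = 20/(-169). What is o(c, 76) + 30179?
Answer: 307714226619/10196302 + 169*√10310546/20392604 ≈ 30179.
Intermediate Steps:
c = -20/169 (c = 20*(-1/169) = -20/169 ≈ -0.11834)
o(p, v) = 2/(-8 + √(p² + v²))
o(c, 76) + 30179 = 2/(-8 + √((-20/169)² + 76²)) + 30179 = 2/(-8 + √(400/28561 + 5776)) + 30179 = 2/(-8 + √(164968736/28561)) + 30179 = 2/(-8 + 4*√10310546/169) + 30179 = 30179 + 2/(-8 + 4*√10310546/169)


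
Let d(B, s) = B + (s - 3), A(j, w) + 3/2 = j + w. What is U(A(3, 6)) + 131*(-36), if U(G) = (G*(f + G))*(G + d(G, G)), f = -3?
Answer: -32463/8 ≈ -4057.9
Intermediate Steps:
A(j, w) = -3/2 + j + w (A(j, w) = -3/2 + (j + w) = -3/2 + j + w)
d(B, s) = -3 + B + s (d(B, s) = B + (-3 + s) = -3 + B + s)
U(G) = G*(-3 + G)*(-3 + 3*G) (U(G) = (G*(-3 + G))*(G + (-3 + G + G)) = (G*(-3 + G))*(G + (-3 + 2*G)) = (G*(-3 + G))*(-3 + 3*G) = G*(-3 + G)*(-3 + 3*G))
U(A(3, 6)) + 131*(-36) = 3*(-3/2 + 3 + 6)*(3 + (-3/2 + 3 + 6)² - 4*(-3/2 + 3 + 6)) + 131*(-36) = 3*(15/2)*(3 + (15/2)² - 4*15/2) - 4716 = 3*(15/2)*(3 + 225/4 - 30) - 4716 = 3*(15/2)*(117/4) - 4716 = 5265/8 - 4716 = -32463/8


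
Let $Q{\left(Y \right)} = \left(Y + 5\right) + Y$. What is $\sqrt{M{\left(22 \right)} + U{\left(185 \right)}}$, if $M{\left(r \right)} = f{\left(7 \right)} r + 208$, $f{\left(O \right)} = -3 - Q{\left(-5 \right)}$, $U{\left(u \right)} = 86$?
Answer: $13 \sqrt{2} \approx 18.385$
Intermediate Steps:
$Q{\left(Y \right)} = 5 + 2 Y$ ($Q{\left(Y \right)} = \left(5 + Y\right) + Y = 5 + 2 Y$)
$f{\left(O \right)} = 2$ ($f{\left(O \right)} = -3 - \left(5 + 2 \left(-5\right)\right) = -3 - \left(5 - 10\right) = -3 - -5 = -3 + 5 = 2$)
$M{\left(r \right)} = 208 + 2 r$ ($M{\left(r \right)} = 2 r + 208 = 208 + 2 r$)
$\sqrt{M{\left(22 \right)} + U{\left(185 \right)}} = \sqrt{\left(208 + 2 \cdot 22\right) + 86} = \sqrt{\left(208 + 44\right) + 86} = \sqrt{252 + 86} = \sqrt{338} = 13 \sqrt{2}$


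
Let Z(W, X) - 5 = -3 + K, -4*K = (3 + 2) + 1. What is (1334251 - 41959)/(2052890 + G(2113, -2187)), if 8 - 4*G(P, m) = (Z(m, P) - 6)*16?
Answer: 646146/1026457 ≈ 0.62949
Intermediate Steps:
K = -3/2 (K = -((3 + 2) + 1)/4 = -(5 + 1)/4 = -¼*6 = -3/2 ≈ -1.5000)
Z(W, X) = ½ (Z(W, X) = 5 + (-3 - 3/2) = 5 - 9/2 = ½)
G(P, m) = 24 (G(P, m) = 2 - (½ - 6)*16/4 = 2 - (-11)*16/8 = 2 - ¼*(-88) = 2 + 22 = 24)
(1334251 - 41959)/(2052890 + G(2113, -2187)) = (1334251 - 41959)/(2052890 + 24) = 1292292/2052914 = 1292292*(1/2052914) = 646146/1026457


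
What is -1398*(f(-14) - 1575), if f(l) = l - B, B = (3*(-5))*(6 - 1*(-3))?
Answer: 2032692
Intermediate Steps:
B = -135 (B = -15*(6 + 3) = -15*9 = -135)
f(l) = 135 + l (f(l) = l - 1*(-135) = l + 135 = 135 + l)
-1398*(f(-14) - 1575) = -1398*((135 - 14) - 1575) = -1398*(121 - 1575) = -1398*(-1454) = 2032692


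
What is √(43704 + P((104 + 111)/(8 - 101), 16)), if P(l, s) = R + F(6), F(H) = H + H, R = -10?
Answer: 41*√26 ≈ 209.06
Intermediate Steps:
F(H) = 2*H
P(l, s) = 2 (P(l, s) = -10 + 2*6 = -10 + 12 = 2)
√(43704 + P((104 + 111)/(8 - 101), 16)) = √(43704 + 2) = √43706 = 41*√26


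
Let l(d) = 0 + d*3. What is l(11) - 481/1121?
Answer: 36512/1121 ≈ 32.571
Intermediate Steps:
l(d) = 3*d (l(d) = 0 + 3*d = 3*d)
l(11) - 481/1121 = 3*11 - 481/1121 = 33 + (1/1121)*(-481) = 33 - 481/1121 = 36512/1121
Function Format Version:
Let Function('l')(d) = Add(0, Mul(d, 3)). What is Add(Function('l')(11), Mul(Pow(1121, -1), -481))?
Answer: Rational(36512, 1121) ≈ 32.571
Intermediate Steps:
Function('l')(d) = Mul(3, d) (Function('l')(d) = Add(0, Mul(3, d)) = Mul(3, d))
Add(Function('l')(11), Mul(Pow(1121, -1), -481)) = Add(Mul(3, 11), Mul(Pow(1121, -1), -481)) = Add(33, Mul(Rational(1, 1121), -481)) = Add(33, Rational(-481, 1121)) = Rational(36512, 1121)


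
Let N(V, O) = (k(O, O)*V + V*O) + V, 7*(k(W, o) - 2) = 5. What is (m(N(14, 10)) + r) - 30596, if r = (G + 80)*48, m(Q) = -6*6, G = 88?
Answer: -22568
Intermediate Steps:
k(W, o) = 19/7 (k(W, o) = 2 + (⅐)*5 = 2 + 5/7 = 19/7)
N(V, O) = 26*V/7 + O*V (N(V, O) = (19*V/7 + V*O) + V = (19*V/7 + O*V) + V = 26*V/7 + O*V)
m(Q) = -36
r = 8064 (r = (88 + 80)*48 = 168*48 = 8064)
(m(N(14, 10)) + r) - 30596 = (-36 + 8064) - 30596 = 8028 - 30596 = -22568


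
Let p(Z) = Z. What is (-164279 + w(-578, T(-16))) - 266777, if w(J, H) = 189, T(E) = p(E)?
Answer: -430867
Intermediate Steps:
T(E) = E
(-164279 + w(-578, T(-16))) - 266777 = (-164279 + 189) - 266777 = -164090 - 266777 = -430867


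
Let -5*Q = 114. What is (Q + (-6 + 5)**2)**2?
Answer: 11881/25 ≈ 475.24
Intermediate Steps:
Q = -114/5 (Q = -1/5*114 = -114/5 ≈ -22.800)
(Q + (-6 + 5)**2)**2 = (-114/5 + (-6 + 5)**2)**2 = (-114/5 + (-1)**2)**2 = (-114/5 + 1)**2 = (-109/5)**2 = 11881/25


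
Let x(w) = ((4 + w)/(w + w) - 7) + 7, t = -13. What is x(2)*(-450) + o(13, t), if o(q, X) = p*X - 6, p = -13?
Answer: -512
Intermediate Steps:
o(q, X) = -6 - 13*X (o(q, X) = -13*X - 6 = -6 - 13*X)
x(w) = (4 + w)/(2*w) (x(w) = ((4 + w)/((2*w)) - 7) + 7 = ((4 + w)*(1/(2*w)) - 7) + 7 = ((4 + w)/(2*w) - 7) + 7 = (-7 + (4 + w)/(2*w)) + 7 = (4 + w)/(2*w))
x(2)*(-450) + o(13, t) = ((½)*(4 + 2)/2)*(-450) + (-6 - 13*(-13)) = ((½)*(½)*6)*(-450) + (-6 + 169) = (3/2)*(-450) + 163 = -675 + 163 = -512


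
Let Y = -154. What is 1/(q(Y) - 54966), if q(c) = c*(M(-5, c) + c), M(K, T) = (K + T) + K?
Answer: -1/5994 ≈ -0.00016683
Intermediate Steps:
M(K, T) = T + 2*K
q(c) = c*(-10 + 2*c) (q(c) = c*((c + 2*(-5)) + c) = c*((c - 10) + c) = c*((-10 + c) + c) = c*(-10 + 2*c))
1/(q(Y) - 54966) = 1/(2*(-154)*(-5 - 154) - 54966) = 1/(2*(-154)*(-159) - 54966) = 1/(48972 - 54966) = 1/(-5994) = -1/5994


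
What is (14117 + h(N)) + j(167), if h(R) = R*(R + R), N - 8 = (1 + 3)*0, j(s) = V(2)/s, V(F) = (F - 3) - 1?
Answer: 2378913/167 ≈ 14245.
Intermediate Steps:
V(F) = -4 + F (V(F) = (-3 + F) - 1 = -4 + F)
j(s) = -2/s (j(s) = (-4 + 2)/s = -2/s)
N = 8 (N = 8 + (1 + 3)*0 = 8 + 4*0 = 8 + 0 = 8)
h(R) = 2*R² (h(R) = R*(2*R) = 2*R²)
(14117 + h(N)) + j(167) = (14117 + 2*8²) - 2/167 = (14117 + 2*64) - 2*1/167 = (14117 + 128) - 2/167 = 14245 - 2/167 = 2378913/167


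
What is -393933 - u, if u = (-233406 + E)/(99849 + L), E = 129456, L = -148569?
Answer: -91392951/232 ≈ -3.9394e+5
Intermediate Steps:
u = 495/232 (u = (-233406 + 129456)/(99849 - 148569) = -103950/(-48720) = -103950*(-1/48720) = 495/232 ≈ 2.1336)
-393933 - u = -393933 - 1*495/232 = -393933 - 495/232 = -91392951/232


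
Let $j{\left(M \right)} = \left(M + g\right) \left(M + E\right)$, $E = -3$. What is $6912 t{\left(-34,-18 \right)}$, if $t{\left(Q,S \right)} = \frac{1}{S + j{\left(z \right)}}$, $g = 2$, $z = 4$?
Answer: $-576$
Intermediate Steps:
$j{\left(M \right)} = \left(-3 + M\right) \left(2 + M\right)$ ($j{\left(M \right)} = \left(M + 2\right) \left(M - 3\right) = \left(2 + M\right) \left(-3 + M\right) = \left(-3 + M\right) \left(2 + M\right)$)
$t{\left(Q,S \right)} = \frac{1}{6 + S}$ ($t{\left(Q,S \right)} = \frac{1}{S - \left(10 - 16\right)} = \frac{1}{S - -6} = \frac{1}{S + 6} = \frac{1}{6 + S}$)
$6912 t{\left(-34,-18 \right)} = \frac{6912}{6 - 18} = \frac{6912}{-12} = 6912 \left(- \frac{1}{12}\right) = -576$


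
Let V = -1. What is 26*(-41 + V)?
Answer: -1092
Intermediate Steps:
26*(-41 + V) = 26*(-41 - 1) = 26*(-42) = -1092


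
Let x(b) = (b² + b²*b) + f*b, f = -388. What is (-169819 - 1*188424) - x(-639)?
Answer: 259902623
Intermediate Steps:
x(b) = b² + b³ - 388*b (x(b) = (b² + b²*b) - 388*b = (b² + b³) - 388*b = b² + b³ - 388*b)
(-169819 - 1*188424) - x(-639) = (-169819 - 1*188424) - (-639)*(-388 - 639 + (-639)²) = (-169819 - 188424) - (-639)*(-388 - 639 + 408321) = -358243 - (-639)*407294 = -358243 - 1*(-260260866) = -358243 + 260260866 = 259902623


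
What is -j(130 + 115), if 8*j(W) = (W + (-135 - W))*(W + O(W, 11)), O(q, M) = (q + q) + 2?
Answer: 99495/8 ≈ 12437.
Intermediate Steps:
O(q, M) = 2 + 2*q (O(q, M) = 2*q + 2 = 2 + 2*q)
j(W) = -135/4 - 405*W/8 (j(W) = ((W + (-135 - W))*(W + (2 + 2*W)))/8 = (-135*(2 + 3*W))/8 = (-270 - 405*W)/8 = -135/4 - 405*W/8)
-j(130 + 115) = -(-135/4 - 405*(130 + 115)/8) = -(-135/4 - 405/8*245) = -(-135/4 - 99225/8) = -1*(-99495/8) = 99495/8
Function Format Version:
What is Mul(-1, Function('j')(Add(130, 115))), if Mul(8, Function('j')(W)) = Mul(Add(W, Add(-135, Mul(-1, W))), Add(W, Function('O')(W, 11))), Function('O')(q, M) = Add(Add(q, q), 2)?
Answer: Rational(99495, 8) ≈ 12437.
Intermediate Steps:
Function('O')(q, M) = Add(2, Mul(2, q)) (Function('O')(q, M) = Add(Mul(2, q), 2) = Add(2, Mul(2, q)))
Function('j')(W) = Add(Rational(-135, 4), Mul(Rational(-405, 8), W)) (Function('j')(W) = Mul(Rational(1, 8), Mul(Add(W, Add(-135, Mul(-1, W))), Add(W, Add(2, Mul(2, W))))) = Mul(Rational(1, 8), Mul(-135, Add(2, Mul(3, W)))) = Mul(Rational(1, 8), Add(-270, Mul(-405, W))) = Add(Rational(-135, 4), Mul(Rational(-405, 8), W)))
Mul(-1, Function('j')(Add(130, 115))) = Mul(-1, Add(Rational(-135, 4), Mul(Rational(-405, 8), Add(130, 115)))) = Mul(-1, Add(Rational(-135, 4), Mul(Rational(-405, 8), 245))) = Mul(-1, Add(Rational(-135, 4), Rational(-99225, 8))) = Mul(-1, Rational(-99495, 8)) = Rational(99495, 8)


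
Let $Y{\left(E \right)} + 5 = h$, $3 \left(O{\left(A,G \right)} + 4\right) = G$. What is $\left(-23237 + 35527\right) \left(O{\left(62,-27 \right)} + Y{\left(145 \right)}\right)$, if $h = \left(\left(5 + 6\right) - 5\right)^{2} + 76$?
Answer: $1155260$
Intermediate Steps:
$O{\left(A,G \right)} = -4 + \frac{G}{3}$
$h = 112$ ($h = \left(11 - 5\right)^{2} + 76 = 6^{2} + 76 = 36 + 76 = 112$)
$Y{\left(E \right)} = 107$ ($Y{\left(E \right)} = -5 + 112 = 107$)
$\left(-23237 + 35527\right) \left(O{\left(62,-27 \right)} + Y{\left(145 \right)}\right) = \left(-23237 + 35527\right) \left(\left(-4 + \frac{1}{3} \left(-27\right)\right) + 107\right) = 12290 \left(\left(-4 - 9\right) + 107\right) = 12290 \left(-13 + 107\right) = 12290 \cdot 94 = 1155260$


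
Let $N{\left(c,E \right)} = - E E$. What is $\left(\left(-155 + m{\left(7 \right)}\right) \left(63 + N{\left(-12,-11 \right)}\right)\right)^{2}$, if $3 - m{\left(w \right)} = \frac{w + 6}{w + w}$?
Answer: $\frac{3855043921}{49} \approx 7.8674 \cdot 10^{7}$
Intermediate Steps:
$m{\left(w \right)} = 3 - \frac{6 + w}{2 w}$ ($m{\left(w \right)} = 3 - \frac{w + 6}{w + w} = 3 - \frac{6 + w}{2 w}$)
$N{\left(c,E \right)} = - E^{2}$
$\left(\left(-155 + m{\left(7 \right)}\right) \left(63 + N{\left(-12,-11 \right)}\right)\right)^{2} = \left(\left(-155 + \left(\frac{5}{2} - \frac{3}{7}\right)\right) \left(63 - \left(-11\right)^{2}\right)\right)^{2} = \left(\left(-155 + \left(\frac{5}{2} - \frac{3}{7}\right)\right) \left(63 - 121\right)\right)^{2} = \left(\left(-155 + \frac{29}{14}\right) \left(-58\right)\right)^{2} = \left(\left(- \frac{2141}{14}\right) \left(-58\right)\right)^{2} = \left(\frac{62089}{7}\right)^{2} = \frac{3855043921}{49}$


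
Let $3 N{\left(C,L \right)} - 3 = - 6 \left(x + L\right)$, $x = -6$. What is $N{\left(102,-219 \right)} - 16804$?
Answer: $-16353$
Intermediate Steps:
$N{\left(C,L \right)} = 13 - 2 L$ ($N{\left(C,L \right)} = 1 + \frac{\left(-6\right) \left(-6 + L\right)}{3} = 1 + \frac{36 - 6 L}{3} = 1 - \left(-12 + 2 L\right) = 13 - 2 L$)
$N{\left(102,-219 \right)} - 16804 = \left(13 - -438\right) - 16804 = \left(13 + 438\right) - 16804 = 451 - 16804 = -16353$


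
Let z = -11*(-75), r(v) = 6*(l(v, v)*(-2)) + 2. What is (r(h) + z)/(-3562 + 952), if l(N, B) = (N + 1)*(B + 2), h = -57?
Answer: 36133/2610 ≈ 13.844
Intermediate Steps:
l(N, B) = (1 + N)*(2 + B)
r(v) = -22 - 36*v - 12*v² (r(v) = 6*((2 + v + 2*v + v*v)*(-2)) + 2 = 6*((2 + v + 2*v + v²)*(-2)) + 2 = 6*((2 + v² + 3*v)*(-2)) + 2 = 6*(-4 - 6*v - 2*v²) + 2 = (-24 - 36*v - 12*v²) + 2 = -22 - 36*v - 12*v²)
z = 825
(r(h) + z)/(-3562 + 952) = ((-22 - 36*(-57) - 12*(-57)²) + 825)/(-3562 + 952) = ((-22 + 2052 - 12*3249) + 825)/(-2610) = ((-22 + 2052 - 38988) + 825)*(-1/2610) = (-36958 + 825)*(-1/2610) = -36133*(-1/2610) = 36133/2610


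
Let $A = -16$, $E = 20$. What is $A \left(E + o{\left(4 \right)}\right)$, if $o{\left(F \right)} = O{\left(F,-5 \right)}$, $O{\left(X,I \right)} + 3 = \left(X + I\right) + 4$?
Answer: $-320$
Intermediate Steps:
$O{\left(X,I \right)} = 1 + I + X$ ($O{\left(X,I \right)} = -3 + \left(\left(X + I\right) + 4\right) = -3 + \left(\left(I + X\right) + 4\right) = -3 + \left(4 + I + X\right) = 1 + I + X$)
$o{\left(F \right)} = -4 + F$ ($o{\left(F \right)} = 1 - 5 + F = -4 + F$)
$A \left(E + o{\left(4 \right)}\right) = - 16 \left(20 + \left(-4 + 4\right)\right) = - 16 \left(20 + 0\right) = \left(-16\right) 20 = -320$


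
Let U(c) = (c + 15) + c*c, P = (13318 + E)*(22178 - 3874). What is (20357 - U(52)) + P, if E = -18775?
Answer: -99867342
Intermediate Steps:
P = -99884928 (P = (13318 - 18775)*(22178 - 3874) = -5457*18304 = -99884928)
U(c) = 15 + c + c**2 (U(c) = (15 + c) + c**2 = 15 + c + c**2)
(20357 - U(52)) + P = (20357 - (15 + 52 + 52**2)) - 99884928 = (20357 - (15 + 52 + 2704)) - 99884928 = (20357 - 1*2771) - 99884928 = (20357 - 2771) - 99884928 = 17586 - 99884928 = -99867342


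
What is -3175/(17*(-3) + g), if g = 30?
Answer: 3175/21 ≈ 151.19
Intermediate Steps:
-3175/(17*(-3) + g) = -3175/(17*(-3) + 30) = -3175/(-51 + 30) = -3175/(-21) = -3175*(-1/21) = 3175/21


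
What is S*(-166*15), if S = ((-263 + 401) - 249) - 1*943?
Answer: 2624460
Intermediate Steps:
S = -1054 (S = (138 - 249) - 943 = -111 - 943 = -1054)
S*(-166*15) = -(-174964)*15 = -1054*(-2490) = 2624460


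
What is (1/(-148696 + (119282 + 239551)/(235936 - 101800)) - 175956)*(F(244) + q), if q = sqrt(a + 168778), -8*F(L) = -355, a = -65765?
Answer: -103821670294338585/13296751882 - 1169821637119308*sqrt(103013)/6648375941 ≈ -6.4282e+7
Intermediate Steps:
F(L) = 355/8 (F(L) = -1/8*(-355) = 355/8)
q = sqrt(103013) (q = sqrt(-65765 + 168778) = sqrt(103013) ≈ 320.96)
(1/(-148696 + (119282 + 239551)/(235936 - 101800)) - 175956)*(F(244) + q) = (1/(-148696 + (119282 + 239551)/(235936 - 101800)) - 175956)*(355/8 + sqrt(103013)) = (1/(-148696 + 358833/134136) - 175956)*(355/8 + sqrt(103013)) = (1/(-148696 + 358833*(1/134136)) - 175956)*(355/8 + sqrt(103013)) = (1/(-148696 + 119611/44712) - 175956)*(355/8 + sqrt(103013)) = (1/(-6648375941/44712) - 175956)*(355/8 + sqrt(103013)) = (-44712/6648375941 - 175956)*(355/8 + sqrt(103013)) = -1169821637119308*(355/8 + sqrt(103013))/6648375941 = -103821670294338585/13296751882 - 1169821637119308*sqrt(103013)/6648375941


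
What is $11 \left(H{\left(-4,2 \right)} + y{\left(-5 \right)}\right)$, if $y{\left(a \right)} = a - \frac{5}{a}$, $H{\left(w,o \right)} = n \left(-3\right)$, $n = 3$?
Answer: $-143$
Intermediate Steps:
$H{\left(w,o \right)} = -9$ ($H{\left(w,o \right)} = 3 \left(-3\right) = -9$)
$11 \left(H{\left(-4,2 \right)} + y{\left(-5 \right)}\right) = 11 \left(-9 - \left(5 + \frac{5}{-5}\right)\right) = 11 \left(-9 - 4\right) = 11 \left(-13\right) = -143$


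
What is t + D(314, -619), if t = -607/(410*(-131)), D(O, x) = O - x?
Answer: 50112037/53710 ≈ 933.01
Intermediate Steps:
t = 607/53710 (t = -607/(-53710) = -607*(-1/53710) = 607/53710 ≈ 0.011301)
t + D(314, -619) = 607/53710 + (314 - 1*(-619)) = 607/53710 + (314 + 619) = 607/53710 + 933 = 50112037/53710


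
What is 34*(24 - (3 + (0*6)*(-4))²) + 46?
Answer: 556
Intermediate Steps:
34*(24 - (3 + (0*6)*(-4))²) + 46 = 34*(24 - (3 + 0*(-4))²) + 46 = 34*(24 - (3 + 0)²) + 46 = 34*(24 - 1*3²) + 46 = 34*(24 - 1*9) + 46 = 34*(24 - 9) + 46 = 34*15 + 46 = 510 + 46 = 556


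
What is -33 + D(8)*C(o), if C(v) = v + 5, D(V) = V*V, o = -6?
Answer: -97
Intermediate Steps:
D(V) = V²
C(v) = 5 + v
-33 + D(8)*C(o) = -33 + 8²*(5 - 6) = -33 + 64*(-1) = -33 - 64 = -97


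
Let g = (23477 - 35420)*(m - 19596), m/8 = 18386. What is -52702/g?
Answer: 26351/761318478 ≈ 3.4612e-5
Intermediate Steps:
m = 147088 (m = 8*18386 = 147088)
g = -1522636956 (g = (23477 - 35420)*(147088 - 19596) = -11943*127492 = -1522636956)
-52702/g = -52702/(-1522636956) = -52702*(-1/1522636956) = 26351/761318478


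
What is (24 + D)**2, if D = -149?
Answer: 15625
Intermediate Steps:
(24 + D)**2 = (24 - 149)**2 = (-125)**2 = 15625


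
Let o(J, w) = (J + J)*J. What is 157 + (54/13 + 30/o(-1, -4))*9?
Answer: 4282/13 ≈ 329.38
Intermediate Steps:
o(J, w) = 2*J**2 (o(J, w) = (2*J)*J = 2*J**2)
157 + (54/13 + 30/o(-1, -4))*9 = 157 + (54/13 + 30/((2*(-1)**2)))*9 = 157 + (54*(1/13) + 30/((2*1)))*9 = 157 + (54/13 + 30/2)*9 = 157 + (54/13 + 30*(1/2))*9 = 157 + (54/13 + 15)*9 = 157 + (249/13)*9 = 157 + 2241/13 = 4282/13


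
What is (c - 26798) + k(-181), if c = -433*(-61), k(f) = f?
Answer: -566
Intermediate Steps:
c = 26413
(c - 26798) + k(-181) = (26413 - 26798) - 181 = -385 - 181 = -566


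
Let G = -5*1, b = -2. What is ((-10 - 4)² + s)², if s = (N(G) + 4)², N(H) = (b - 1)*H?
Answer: 310249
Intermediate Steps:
G = -5
N(H) = -3*H (N(H) = (-2 - 1)*H = -3*H)
s = 361 (s = (-3*(-5) + 4)² = (15 + 4)² = 19² = 361)
((-10 - 4)² + s)² = ((-10 - 4)² + 361)² = ((-14)² + 361)² = (196 + 361)² = 557² = 310249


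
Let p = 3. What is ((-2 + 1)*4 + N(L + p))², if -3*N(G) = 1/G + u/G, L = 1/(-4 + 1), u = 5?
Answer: 361/16 ≈ 22.563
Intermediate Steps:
L = -⅓ (L = 1/(-3) = -⅓ ≈ -0.33333)
N(G) = -2/G (N(G) = -(1/G + 5/G)/3 = -2/G)
((-2 + 1)*4 + N(L + p))² = ((-2 + 1)*4 - 2/(-⅓ + 3))² = (-1*4 - 2/8/3)² = (-4 - 2*3/8)² = (-4 - ¾)² = (-19/4)² = 361/16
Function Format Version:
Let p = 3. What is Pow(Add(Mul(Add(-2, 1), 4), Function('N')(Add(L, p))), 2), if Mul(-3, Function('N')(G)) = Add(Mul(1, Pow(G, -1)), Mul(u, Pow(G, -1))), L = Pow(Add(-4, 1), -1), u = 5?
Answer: Rational(361, 16) ≈ 22.563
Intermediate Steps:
L = Rational(-1, 3) (L = Pow(-3, -1) = Rational(-1, 3) ≈ -0.33333)
Function('N')(G) = Mul(-2, Pow(G, -1)) (Function('N')(G) = Mul(Rational(-1, 3), Add(Mul(1, Pow(G, -1)), Mul(5, Pow(G, -1)))) = Mul(Rational(-1, 3), Add(Pow(G, -1), Mul(5, Pow(G, -1)))) = Mul(Rational(-1, 3), Mul(6, Pow(G, -1))) = Mul(-2, Pow(G, -1)))
Pow(Add(Mul(Add(-2, 1), 4), Function('N')(Add(L, p))), 2) = Pow(Add(Mul(Add(-2, 1), 4), Mul(-2, Pow(Add(Rational(-1, 3), 3), -1))), 2) = Pow(Add(Mul(-1, 4), Mul(-2, Pow(Rational(8, 3), -1))), 2) = Pow(Add(-4, Mul(-2, Rational(3, 8))), 2) = Pow(Add(-4, Rational(-3, 4)), 2) = Pow(Rational(-19, 4), 2) = Rational(361, 16)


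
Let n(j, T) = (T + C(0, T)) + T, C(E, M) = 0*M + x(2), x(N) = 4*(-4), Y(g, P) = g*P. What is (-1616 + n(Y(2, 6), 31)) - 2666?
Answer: -4236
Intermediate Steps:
Y(g, P) = P*g
x(N) = -16
C(E, M) = -16 (C(E, M) = 0*M - 16 = 0 - 16 = -16)
n(j, T) = -16 + 2*T (n(j, T) = (T - 16) + T = (-16 + T) + T = -16 + 2*T)
(-1616 + n(Y(2, 6), 31)) - 2666 = (-1616 + (-16 + 2*31)) - 2666 = (-1616 + (-16 + 62)) - 2666 = (-1616 + 46) - 2666 = -1570 - 2666 = -4236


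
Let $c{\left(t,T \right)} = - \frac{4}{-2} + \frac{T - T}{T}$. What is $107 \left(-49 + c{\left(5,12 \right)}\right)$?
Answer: $-5029$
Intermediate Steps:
$c{\left(t,T \right)} = 2$ ($c{\left(t,T \right)} = \left(-4\right) \left(- \frac{1}{2}\right) + \frac{0}{T} = 2 + 0 = 2$)
$107 \left(-49 + c{\left(5,12 \right)}\right) = 107 \left(-49 + 2\right) = 107 \left(-47\right) = -5029$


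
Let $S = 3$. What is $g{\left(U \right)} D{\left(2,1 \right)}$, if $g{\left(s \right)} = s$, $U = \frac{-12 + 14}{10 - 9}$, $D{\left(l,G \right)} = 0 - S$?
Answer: $-6$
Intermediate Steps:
$D{\left(l,G \right)} = -3$ ($D{\left(l,G \right)} = 0 - 3 = -3$)
$U = 2$ ($U = \frac{2}{1} = 2 \cdot 1 = 2$)
$g{\left(U \right)} D{\left(2,1 \right)} = 2 \left(-3\right) = -6$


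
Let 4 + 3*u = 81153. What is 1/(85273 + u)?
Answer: 3/336968 ≈ 8.9029e-6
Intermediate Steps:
u = 81149/3 (u = -4/3 + (⅓)*81153 = -4/3 + 27051 = 81149/3 ≈ 27050.)
1/(85273 + u) = 1/(85273 + 81149/3) = 1/(336968/3) = 3/336968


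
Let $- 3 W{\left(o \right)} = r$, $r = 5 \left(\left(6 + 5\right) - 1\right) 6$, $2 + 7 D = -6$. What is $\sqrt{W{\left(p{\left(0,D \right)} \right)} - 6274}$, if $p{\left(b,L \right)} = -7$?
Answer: $i \sqrt{6374} \approx 79.837 i$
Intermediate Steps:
$D = - \frac{8}{7}$ ($D = - \frac{2}{7} + \frac{1}{7} \left(-6\right) = - \frac{2}{7} - \frac{6}{7} = - \frac{8}{7} \approx -1.1429$)
$r = 300$ ($r = 5 \left(11 - 1\right) 6 = 5 \cdot 10 \cdot 6 = 50 \cdot 6 = 300$)
$W{\left(o \right)} = -100$ ($W{\left(o \right)} = \left(- \frac{1}{3}\right) 300 = -100$)
$\sqrt{W{\left(p{\left(0,D \right)} \right)} - 6274} = \sqrt{-100 - 6274} = \sqrt{-6374} = i \sqrt{6374}$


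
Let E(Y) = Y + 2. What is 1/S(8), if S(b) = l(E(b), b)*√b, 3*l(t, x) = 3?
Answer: √2/4 ≈ 0.35355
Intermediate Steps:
E(Y) = 2 + Y
l(t, x) = 1 (l(t, x) = (⅓)*3 = 1)
S(b) = √b (S(b) = 1*√b = √b)
1/S(8) = 1/(√8) = 1/(2*√2) = √2/4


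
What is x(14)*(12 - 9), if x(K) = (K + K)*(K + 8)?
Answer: 1848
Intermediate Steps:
x(K) = 2*K*(8 + K) (x(K) = (2*K)*(8 + K) = 2*K*(8 + K))
x(14)*(12 - 9) = (2*14*(8 + 14))*(12 - 9) = (2*14*22)*3 = 616*3 = 1848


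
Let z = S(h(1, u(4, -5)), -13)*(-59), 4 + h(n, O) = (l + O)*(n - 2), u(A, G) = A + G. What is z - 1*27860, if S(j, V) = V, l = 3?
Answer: -27093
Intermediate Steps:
h(n, O) = -4 + (-2 + n)*(3 + O) (h(n, O) = -4 + (3 + O)*(n - 2) = -4 + (3 + O)*(-2 + n) = -4 + (-2 + n)*(3 + O))
z = 767 (z = -13*(-59) = 767)
z - 1*27860 = 767 - 1*27860 = 767 - 27860 = -27093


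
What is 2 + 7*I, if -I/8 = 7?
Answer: -390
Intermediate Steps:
I = -56 (I = -8*7 = -56)
2 + 7*I = 2 + 7*(-56) = 2 - 392 = -390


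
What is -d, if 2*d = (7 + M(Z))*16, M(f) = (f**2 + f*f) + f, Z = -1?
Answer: -64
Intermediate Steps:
M(f) = f + 2*f**2 (M(f) = (f**2 + f**2) + f = 2*f**2 + f = f + 2*f**2)
d = 64 (d = ((7 - (1 + 2*(-1)))*16)/2 = ((7 - (1 - 2))*16)/2 = ((7 - 1*(-1))*16)/2 = ((7 + 1)*16)/2 = (8*16)/2 = (1/2)*128 = 64)
-d = -1*64 = -64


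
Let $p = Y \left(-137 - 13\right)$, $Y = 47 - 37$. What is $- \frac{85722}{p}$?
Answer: $\frac{14287}{250} \approx 57.148$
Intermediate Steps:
$Y = 10$ ($Y = 47 - 37 = 10$)
$p = -1500$ ($p = 10 \left(-137 - 13\right) = 10 \left(-150\right) = -1500$)
$- \frac{85722}{p} = - \frac{85722}{-1500} = \left(-85722\right) \left(- \frac{1}{1500}\right) = \frac{14287}{250}$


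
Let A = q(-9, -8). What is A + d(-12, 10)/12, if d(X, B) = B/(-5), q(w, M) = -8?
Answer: -49/6 ≈ -8.1667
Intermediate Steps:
A = -8
d(X, B) = -B/5 (d(X, B) = B*(-⅕) = -B/5)
A + d(-12, 10)/12 = -8 - ⅕*10/12 = -8 - 2*1/12 = -8 - ⅙ = -49/6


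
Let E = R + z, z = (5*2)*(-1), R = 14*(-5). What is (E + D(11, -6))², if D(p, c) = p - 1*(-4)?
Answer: 4225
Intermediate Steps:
R = -70
z = -10 (z = 10*(-1) = -10)
D(p, c) = 4 + p (D(p, c) = p + 4 = 4 + p)
E = -80 (E = -70 - 10 = -80)
(E + D(11, -6))² = (-80 + (4 + 11))² = (-80 + 15)² = (-65)² = 4225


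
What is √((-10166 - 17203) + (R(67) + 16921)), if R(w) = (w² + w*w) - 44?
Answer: I*√1514 ≈ 38.91*I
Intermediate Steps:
R(w) = -44 + 2*w² (R(w) = (w² + w²) - 44 = 2*w² - 44 = -44 + 2*w²)
√((-10166 - 17203) + (R(67) + 16921)) = √((-10166 - 17203) + ((-44 + 2*67²) + 16921)) = √(-27369 + ((-44 + 2*4489) + 16921)) = √(-27369 + ((-44 + 8978) + 16921)) = √(-27369 + (8934 + 16921)) = √(-27369 + 25855) = √(-1514) = I*√1514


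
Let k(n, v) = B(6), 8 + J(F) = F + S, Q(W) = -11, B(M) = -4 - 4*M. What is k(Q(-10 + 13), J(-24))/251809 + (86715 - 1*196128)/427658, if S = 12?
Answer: -27563152541/107688133322 ≈ -0.25595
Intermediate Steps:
J(F) = 4 + F (J(F) = -8 + (F + 12) = -8 + (12 + F) = 4 + F)
k(n, v) = -28 (k(n, v) = -4 - 4*6 = -4 - 24 = -28)
k(Q(-10 + 13), J(-24))/251809 + (86715 - 1*196128)/427658 = -28/251809 + (86715 - 1*196128)/427658 = -28*1/251809 + (86715 - 196128)*(1/427658) = -28/251809 - 109413*1/427658 = -28/251809 - 109413/427658 = -27563152541/107688133322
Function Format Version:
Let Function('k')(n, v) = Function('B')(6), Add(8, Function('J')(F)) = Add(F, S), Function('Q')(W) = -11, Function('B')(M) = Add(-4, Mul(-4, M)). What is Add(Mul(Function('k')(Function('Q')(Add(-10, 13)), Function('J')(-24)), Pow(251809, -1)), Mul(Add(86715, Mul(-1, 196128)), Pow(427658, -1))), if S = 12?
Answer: Rational(-27563152541, 107688133322) ≈ -0.25595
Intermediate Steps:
Function('J')(F) = Add(4, F) (Function('J')(F) = Add(-8, Add(F, 12)) = Add(-8, Add(12, F)) = Add(4, F))
Function('k')(n, v) = -28 (Function('k')(n, v) = Add(-4, Mul(-4, 6)) = Add(-4, -24) = -28)
Add(Mul(Function('k')(Function('Q')(Add(-10, 13)), Function('J')(-24)), Pow(251809, -1)), Mul(Add(86715, Mul(-1, 196128)), Pow(427658, -1))) = Add(Mul(-28, Pow(251809, -1)), Mul(Add(86715, Mul(-1, 196128)), Pow(427658, -1))) = Add(Mul(-28, Rational(1, 251809)), Mul(Add(86715, -196128), Rational(1, 427658))) = Add(Rational(-28, 251809), Mul(-109413, Rational(1, 427658))) = Add(Rational(-28, 251809), Rational(-109413, 427658)) = Rational(-27563152541, 107688133322)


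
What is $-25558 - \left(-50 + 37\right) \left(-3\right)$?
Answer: $-25597$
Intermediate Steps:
$-25558 - \left(-50 + 37\right) \left(-3\right) = -25558 - \left(-13\right) \left(-3\right) = -25558 - 39 = -25597$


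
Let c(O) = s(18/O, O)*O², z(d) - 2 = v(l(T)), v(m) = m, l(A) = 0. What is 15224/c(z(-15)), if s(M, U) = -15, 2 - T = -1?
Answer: -3806/15 ≈ -253.73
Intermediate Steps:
T = 3 (T = 2 - 1*(-1) = 2 + 1 = 3)
z(d) = 2 (z(d) = 2 + 0 = 2)
c(O) = -15*O²
15224/c(z(-15)) = 15224/((-15*2²)) = 15224/((-15*4)) = 15224/(-60) = 15224*(-1/60) = -3806/15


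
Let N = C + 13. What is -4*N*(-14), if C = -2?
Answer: 616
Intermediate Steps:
N = 11 (N = -2 + 13 = 11)
-4*N*(-14) = -4*11*(-14) = -44*(-14) = 616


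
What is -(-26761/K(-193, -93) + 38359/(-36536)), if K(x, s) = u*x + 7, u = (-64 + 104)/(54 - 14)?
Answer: -485302561/3397848 ≈ -142.83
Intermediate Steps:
u = 1 (u = 40/40 = 40*(1/40) = 1)
K(x, s) = 7 + x (K(x, s) = 1*x + 7 = x + 7 = 7 + x)
-(-26761/K(-193, -93) + 38359/(-36536)) = -(-26761/(7 - 193) + 38359/(-36536)) = -(-26761/(-186) + 38359*(-1/36536)) = -(-26761*(-1/186) - 38359/36536) = -(26761/186 - 38359/36536) = -1*485302561/3397848 = -485302561/3397848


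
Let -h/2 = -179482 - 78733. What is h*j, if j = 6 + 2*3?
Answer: 6197160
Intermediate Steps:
j = 12 (j = 6 + 6 = 12)
h = 516430 (h = -2*(-179482 - 78733) = -2*(-258215) = 516430)
h*j = 516430*12 = 6197160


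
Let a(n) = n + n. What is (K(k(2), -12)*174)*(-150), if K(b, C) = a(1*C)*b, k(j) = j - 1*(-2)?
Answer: 2505600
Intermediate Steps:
k(j) = 2 + j (k(j) = j + 2 = 2 + j)
a(n) = 2*n
K(b, C) = 2*C*b (K(b, C) = (2*(1*C))*b = (2*C)*b = 2*C*b)
(K(k(2), -12)*174)*(-150) = ((2*(-12)*(2 + 2))*174)*(-150) = ((2*(-12)*4)*174)*(-150) = -96*174*(-150) = -16704*(-150) = 2505600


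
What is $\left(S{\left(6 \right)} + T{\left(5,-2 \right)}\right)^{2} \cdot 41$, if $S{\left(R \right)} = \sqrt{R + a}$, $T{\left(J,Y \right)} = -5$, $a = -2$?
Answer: $369$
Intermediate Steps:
$S{\left(R \right)} = \sqrt{-2 + R}$ ($S{\left(R \right)} = \sqrt{R - 2} = \sqrt{-2 + R}$)
$\left(S{\left(6 \right)} + T{\left(5,-2 \right)}\right)^{2} \cdot 41 = \left(\sqrt{-2 + 6} - 5\right)^{2} \cdot 41 = \left(\sqrt{4} - 5\right)^{2} \cdot 41 = \left(2 - 5\right)^{2} \cdot 41 = \left(-3\right)^{2} \cdot 41 = 9 \cdot 41 = 369$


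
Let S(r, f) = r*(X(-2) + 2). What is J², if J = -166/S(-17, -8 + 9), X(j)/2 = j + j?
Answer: 6889/2601 ≈ 2.6486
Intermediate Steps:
X(j) = 4*j (X(j) = 2*(j + j) = 2*(2*j) = 4*j)
S(r, f) = -6*r (S(r, f) = r*(4*(-2) + 2) = r*(-8 + 2) = r*(-6) = -6*r)
J = -83/51 (J = -166/((-6*(-17))) = -166/102 = -166*1/102 = -83/51 ≈ -1.6275)
J² = (-83/51)² = 6889/2601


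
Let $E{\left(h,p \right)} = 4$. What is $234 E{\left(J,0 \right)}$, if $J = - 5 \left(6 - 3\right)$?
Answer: $936$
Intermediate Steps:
$J = -15$ ($J = \left(-5\right) 3 = -15$)
$234 E{\left(J,0 \right)} = 234 \cdot 4 = 936$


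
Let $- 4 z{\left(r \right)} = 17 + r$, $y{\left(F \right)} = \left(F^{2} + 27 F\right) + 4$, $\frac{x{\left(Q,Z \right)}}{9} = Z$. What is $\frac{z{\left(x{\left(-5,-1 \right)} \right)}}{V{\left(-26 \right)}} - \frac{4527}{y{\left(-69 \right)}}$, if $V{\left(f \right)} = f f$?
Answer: $- \frac{383257}{245219} \approx -1.5629$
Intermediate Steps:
$x{\left(Q,Z \right)} = 9 Z$
$V{\left(f \right)} = f^{2}$
$y{\left(F \right)} = 4 + F^{2} + 27 F$
$z{\left(r \right)} = - \frac{17}{4} - \frac{r}{4}$ ($z{\left(r \right)} = - \frac{17 + r}{4} = - \frac{17}{4} - \frac{r}{4}$)
$\frac{z{\left(x{\left(-5,-1 \right)} \right)}}{V{\left(-26 \right)}} - \frac{4527}{y{\left(-69 \right)}} = \frac{- \frac{17}{4} - \frac{9 \left(-1\right)}{4}}{\left(-26\right)^{2}} - \frac{4527}{4 + \left(-69\right)^{2} + 27 \left(-69\right)} = \frac{- \frac{17}{4} - - \frac{9}{4}}{676} - \frac{4527}{4 + 4761 - 1863} = \left(- \frac{17}{4} + \frac{9}{4}\right) \frac{1}{676} - \frac{4527}{2902} = \left(-2\right) \frac{1}{676} - \frac{4527}{2902} = - \frac{1}{338} - \frac{4527}{2902} = - \frac{383257}{245219}$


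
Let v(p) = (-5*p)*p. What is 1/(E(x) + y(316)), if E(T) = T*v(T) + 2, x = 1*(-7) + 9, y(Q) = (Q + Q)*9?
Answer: 1/5650 ≈ 0.00017699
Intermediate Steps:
y(Q) = 18*Q (y(Q) = (2*Q)*9 = 18*Q)
v(p) = -5*p**2
x = 2 (x = -7 + 9 = 2)
E(T) = 2 - 5*T**3 (E(T) = T*(-5*T**2) + 2 = -5*T**3 + 2 = 2 - 5*T**3)
1/(E(x) + y(316)) = 1/((2 - 5*2**3) + 18*316) = 1/((2 - 5*8) + 5688) = 1/((2 - 40) + 5688) = 1/(-38 + 5688) = 1/5650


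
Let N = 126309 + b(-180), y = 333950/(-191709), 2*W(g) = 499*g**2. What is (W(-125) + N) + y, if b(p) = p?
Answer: 1543090570397/383418 ≈ 4.0246e+6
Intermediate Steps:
W(g) = 499*g**2/2 (W(g) = (499*g**2)/2 = 499*g**2/2)
y = -333950/191709 (y = 333950*(-1/191709) = -333950/191709 ≈ -1.7420)
N = 126129 (N = 126309 - 180 = 126129)
(W(-125) + N) + y = ((499/2)*(-125)**2 + 126129) - 333950/191709 = ((499/2)*15625 + 126129) - 333950/191709 = (7796875/2 + 126129) - 333950/191709 = 8049133/2 - 333950/191709 = 1543090570397/383418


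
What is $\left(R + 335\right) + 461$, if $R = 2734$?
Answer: $3530$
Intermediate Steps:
$\left(R + 335\right) + 461 = \left(2734 + 335\right) + 461 = 3069 + 461 = 3530$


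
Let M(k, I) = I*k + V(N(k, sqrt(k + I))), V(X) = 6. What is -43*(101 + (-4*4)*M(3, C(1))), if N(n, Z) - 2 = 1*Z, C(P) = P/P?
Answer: 1849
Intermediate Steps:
C(P) = 1
N(n, Z) = 2 + Z (N(n, Z) = 2 + 1*Z = 2 + Z)
M(k, I) = 6 + I*k (M(k, I) = I*k + 6 = 6 + I*k)
-43*(101 + (-4*4)*M(3, C(1))) = -43*(101 + (-4*4)*(6 + 1*3)) = -43*(101 - 16*(6 + 3)) = -43*(101 - 16*9) = -43*(101 - 144) = -43*(-43) = 1849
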